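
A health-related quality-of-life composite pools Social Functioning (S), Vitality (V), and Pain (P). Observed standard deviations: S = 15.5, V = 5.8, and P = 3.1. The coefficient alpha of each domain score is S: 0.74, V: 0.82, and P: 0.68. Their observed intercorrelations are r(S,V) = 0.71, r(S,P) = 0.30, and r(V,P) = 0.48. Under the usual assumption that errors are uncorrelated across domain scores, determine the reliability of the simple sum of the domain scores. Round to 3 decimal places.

0.843

Var(S+V+P) = 15.5² + 5.8² + 3.1² + 2·[15.5·5.8·0.71 + 15.5·3.1·0.30 + 5.8·3.1·0.48] = 283.5 + 173.749 = 457.249.
With uncorrelated errors the cross-covariances are all true-score covariance, so they carry over unchanged; only the diagonal terms shrink to ρᵢσᵢ².
True-score variance = [15.5²·0.74 + 5.8²·0.82 + 3.1²·0.68] + 173.749 = 211.905 + 173.749 = 385.653.
Reliability = 385.653 / 457.249 = 0.843.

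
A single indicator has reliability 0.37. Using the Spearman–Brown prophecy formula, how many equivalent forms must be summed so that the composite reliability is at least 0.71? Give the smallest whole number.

5

k ≥ ρ*(1−ρ₁)/(ρ₁(1−ρ*)) = 0.71·0.63 / (0.37·0.29) = 4.169.
Smallest integer k = 5.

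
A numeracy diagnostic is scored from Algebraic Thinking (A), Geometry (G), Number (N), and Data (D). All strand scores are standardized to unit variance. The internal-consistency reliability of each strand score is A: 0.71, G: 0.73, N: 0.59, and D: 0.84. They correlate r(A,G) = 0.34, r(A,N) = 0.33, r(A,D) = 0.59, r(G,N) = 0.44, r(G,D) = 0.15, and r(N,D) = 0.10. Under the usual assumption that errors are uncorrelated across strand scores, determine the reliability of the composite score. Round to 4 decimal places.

0.8570

Var(A+G+N+D) = 4 + 2·[0.34 + 0.33 + 0.59 + 0.44 + 0.15 + 0.10] = 4 + 3.9 = 7.9.
With uncorrelated errors the cross-covariances are all true-score covariance, so they carry over unchanged; only the diagonal terms shrink to ρᵢσᵢ².
True-score variance = [0.71 + 0.73 + 0.59 + 0.84] + 3.9 = 2.87 + 3.9 = 6.77.
Reliability = 6.77 / 7.9 = 0.8570.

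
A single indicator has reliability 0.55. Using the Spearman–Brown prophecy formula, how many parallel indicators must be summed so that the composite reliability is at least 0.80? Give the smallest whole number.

4

k ≥ ρ*(1−ρ₁)/(ρ₁(1−ρ*)) = 0.80·0.45 / (0.55·0.20) = 3.273.
Smallest integer k = 4.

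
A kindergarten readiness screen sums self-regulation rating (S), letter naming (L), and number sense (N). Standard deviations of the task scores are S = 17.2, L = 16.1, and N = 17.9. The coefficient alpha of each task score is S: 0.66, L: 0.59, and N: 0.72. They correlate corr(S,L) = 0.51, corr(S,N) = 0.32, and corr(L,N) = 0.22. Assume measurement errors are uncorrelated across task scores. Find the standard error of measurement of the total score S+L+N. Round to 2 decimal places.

Var(total) = 875.46 + 606.305 = 1481.77.
True-score variance = 578.884 + 606.305 = 1185.19, so reliability = 0.7998.
Error variance = 1481.77 − 1185.19 = 296.576; SEM = √296.576 = 17.22.

17.22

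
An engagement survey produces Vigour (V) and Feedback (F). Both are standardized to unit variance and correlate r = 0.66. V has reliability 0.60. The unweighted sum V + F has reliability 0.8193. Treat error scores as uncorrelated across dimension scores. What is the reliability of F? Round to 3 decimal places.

Var(V+F) = 2 + 2·0.66 = 3.320.
True-score variance = ρ_V + ρ_F + 2·0.66, so 0.8193 = (0.60 + ρ_F + 1.32) / 3.320.
ρ_F = 0.8193·3.320 − 0.60 − 1.32 = 0.800.

0.800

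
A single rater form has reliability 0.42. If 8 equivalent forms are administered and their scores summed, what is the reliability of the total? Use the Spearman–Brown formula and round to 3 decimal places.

ρ_k = kρ / (1 + (k−1)ρ) = 8·0.42 / (1 + 7·0.42) = 3.360 / 3.940 = 0.853.

0.853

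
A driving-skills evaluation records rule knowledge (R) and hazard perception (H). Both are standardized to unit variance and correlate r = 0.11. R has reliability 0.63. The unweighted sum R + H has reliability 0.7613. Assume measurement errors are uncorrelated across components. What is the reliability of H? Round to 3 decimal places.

Var(R+H) = 2 + 2·0.11 = 2.220.
True-score variance = ρ_R + ρ_H + 2·0.11, so 0.7613 = (0.63 + ρ_H + 0.22) / 2.220.
ρ_H = 0.7613·2.220 − 0.63 − 0.22 = 0.840.

0.840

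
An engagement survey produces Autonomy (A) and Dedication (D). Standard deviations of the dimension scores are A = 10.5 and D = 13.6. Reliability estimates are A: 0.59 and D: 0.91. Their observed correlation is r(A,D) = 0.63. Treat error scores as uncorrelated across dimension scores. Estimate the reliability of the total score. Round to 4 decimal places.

0.8698

Var(A+D) = 10.5² + 13.6² + 2·[10.5·13.6·0.63] = 295.21 + 179.928 = 475.138.
Under uncorrelated errors the observed covariances equal the true-score covariances, so only the own-variance terms attenuate.
True-score variance = [10.5²·0.59 + 13.6²·0.91] + 179.928 = 233.361 + 179.928 = 413.289.
Reliability = 413.289 / 475.138 = 0.8698.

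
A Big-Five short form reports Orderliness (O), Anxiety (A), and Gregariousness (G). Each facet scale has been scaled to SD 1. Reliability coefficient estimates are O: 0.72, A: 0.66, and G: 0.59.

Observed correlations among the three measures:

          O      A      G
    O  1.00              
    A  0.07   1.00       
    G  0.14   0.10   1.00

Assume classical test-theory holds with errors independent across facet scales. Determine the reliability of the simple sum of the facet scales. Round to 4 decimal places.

0.7155

Var(O+A+G) = 3 + 2·[0.07 + 0.14 + 0.10] = 3 + 0.62 = 3.62.
Under uncorrelated errors the observed covariances equal the true-score covariances, so only the own-variance terms attenuate.
True-score variance = [0.72 + 0.66 + 0.59] + 0.62 = 1.97 + 0.62 = 2.59.
Reliability = 2.59 / 3.62 = 0.7155.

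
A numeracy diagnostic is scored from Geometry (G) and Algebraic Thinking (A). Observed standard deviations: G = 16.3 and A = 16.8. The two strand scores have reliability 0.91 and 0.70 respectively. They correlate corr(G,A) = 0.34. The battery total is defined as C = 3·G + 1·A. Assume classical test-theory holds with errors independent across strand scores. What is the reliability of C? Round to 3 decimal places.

Var(C) = 3²·16.3² + 16.8² + 2·[3·16.3·16.8·0.34] = 2673.45 + 558.634 = 3232.08.
With uncorrelated errors the cross-covariances are all true-score covariance, so they carry over unchanged; only the diagonal terms shrink to ρᵢσᵢ².
True-score variance = [3²·16.3²·0.91 + 16.8²·0.70] + 558.634 = 2373.57 + 558.634 = 2932.2.
Reliability = 2932.2 / 3232.08 = 0.907.

0.907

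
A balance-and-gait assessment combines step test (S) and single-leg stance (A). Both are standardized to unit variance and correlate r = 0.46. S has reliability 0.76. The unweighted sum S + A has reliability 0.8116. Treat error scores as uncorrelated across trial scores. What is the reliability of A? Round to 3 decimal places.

Var(S+A) = 2 + 2·0.46 = 2.920.
True-score variance = ρ_S + ρ_A + 2·0.46, so 0.8116 = (0.76 + ρ_A + 0.92) / 2.920.
ρ_A = 0.8116·2.920 − 0.76 − 0.92 = 0.690.

0.690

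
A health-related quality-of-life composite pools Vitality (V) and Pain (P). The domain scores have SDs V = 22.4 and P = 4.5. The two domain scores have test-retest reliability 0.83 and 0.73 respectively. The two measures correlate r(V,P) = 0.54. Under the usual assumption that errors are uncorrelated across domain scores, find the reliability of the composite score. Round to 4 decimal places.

0.8561

Var(V+P) = 22.4² + 4.5² + 2·[22.4·4.5·0.54] = 522.01 + 108.864 = 630.874.
Because errors are independent across components, Cov(Tᵢ,Tⱼ) = Cov(Xᵢ,Xⱼ); the off-diagonal part of the true-score variance is the same as above.
True-score variance = [22.4²·0.83 + 4.5²·0.73] + 108.864 = 431.243 + 108.864 = 540.107.
Reliability = 540.107 / 630.874 = 0.8561.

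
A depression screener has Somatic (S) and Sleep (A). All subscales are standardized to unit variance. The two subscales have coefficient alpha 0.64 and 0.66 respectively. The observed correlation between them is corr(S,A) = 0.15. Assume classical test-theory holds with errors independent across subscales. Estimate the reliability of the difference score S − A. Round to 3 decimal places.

0.588

Var(S−A) = 1 + 1 − 2·0.15 = 2 − 0.3 = 1.7.
With uncorrelated errors the cross-covariances are all true-score covariance, so they carry over unchanged; only the diagonal terms shrink to ρᵢσᵢ².
True-score variance = [0.64 + 0.66] − 0.3 = 1.3 − 0.3 = 1.
Reliability = 1 / 1.7 = 0.588.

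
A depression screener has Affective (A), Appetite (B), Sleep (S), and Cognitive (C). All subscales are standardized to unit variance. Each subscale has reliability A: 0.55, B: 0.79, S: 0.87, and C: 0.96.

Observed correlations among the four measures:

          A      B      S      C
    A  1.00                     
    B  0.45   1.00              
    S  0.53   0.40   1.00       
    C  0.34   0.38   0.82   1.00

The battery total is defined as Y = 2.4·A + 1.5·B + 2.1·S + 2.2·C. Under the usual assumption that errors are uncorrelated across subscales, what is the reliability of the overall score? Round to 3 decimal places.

Var(Y) = 2.4² + 1.5² + 2.1² + 2.2² + 2·[3.6·0.45 + 5.04·0.53 + 5.28·0.34 + 3.15·0.40 + 3.3·0.38 + 4.62·0.82] = 17.26 + 24.7776 = 42.0376.
With uncorrelated errors the cross-covariances are all true-score covariance, so they carry over unchanged; only the diagonal terms shrink to ρᵢσᵢ².
True-score variance = [2.4²·0.55 + 1.5²·0.79 + 2.1²·0.87 + 2.2²·0.96] + 24.7776 = 13.4286 + 24.7776 = 38.2062.
Reliability = 38.2062 / 42.0376 = 0.909.

0.909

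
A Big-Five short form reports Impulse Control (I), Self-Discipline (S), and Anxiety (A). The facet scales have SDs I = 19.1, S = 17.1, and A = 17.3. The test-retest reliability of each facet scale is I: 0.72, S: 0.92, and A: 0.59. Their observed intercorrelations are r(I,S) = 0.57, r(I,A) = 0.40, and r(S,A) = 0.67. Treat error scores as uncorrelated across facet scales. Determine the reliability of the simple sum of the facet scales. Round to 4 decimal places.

Var(I+S+A) = 19.1² + 17.1² + 17.3² + 2·[19.1·17.1·0.57 + 19.1·17.3·0.40 + 17.1·17.3·0.67] = 956.51 + 1033.09 = 1989.6.
With uncorrelated errors the cross-covariances are all true-score covariance, so they carry over unchanged; only the diagonal terms shrink to ρᵢσᵢ².
True-score variance = [19.1²·0.72 + 17.1²·0.92 + 17.3²·0.59] + 1033.09 = 708.262 + 1033.09 = 1741.35.
Reliability = 1741.35 / 1989.6 = 0.8752.

0.8752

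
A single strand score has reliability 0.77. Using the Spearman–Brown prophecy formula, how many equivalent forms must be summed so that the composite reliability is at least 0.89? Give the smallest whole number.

k ≥ ρ*(1−ρ₁)/(ρ₁(1−ρ*)) = 0.89·0.23 / (0.77·0.11) = 2.417.
Smallest integer k = 3.

3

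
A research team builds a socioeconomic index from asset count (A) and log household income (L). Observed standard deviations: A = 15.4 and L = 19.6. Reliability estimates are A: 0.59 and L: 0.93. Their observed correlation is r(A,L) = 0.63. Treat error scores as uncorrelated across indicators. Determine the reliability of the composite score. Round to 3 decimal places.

0.876

Var(A+L) = 15.4² + 19.6² + 2·[15.4·19.6·0.63] = 621.32 + 380.318 = 1001.64.
Under uncorrelated errors the observed covariances equal the true-score covariances, so only the own-variance terms attenuate.
True-score variance = [15.4²·0.59 + 19.6²·0.93] + 380.318 = 497.193 + 380.318 = 877.512.
Reliability = 877.512 / 1001.64 = 0.876.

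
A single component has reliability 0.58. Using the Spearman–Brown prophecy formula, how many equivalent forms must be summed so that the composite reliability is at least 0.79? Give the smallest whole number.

3

k ≥ ρ*(1−ρ₁)/(ρ₁(1−ρ*)) = 0.79·0.42 / (0.58·0.21) = 2.724.
Smallest integer k = 3.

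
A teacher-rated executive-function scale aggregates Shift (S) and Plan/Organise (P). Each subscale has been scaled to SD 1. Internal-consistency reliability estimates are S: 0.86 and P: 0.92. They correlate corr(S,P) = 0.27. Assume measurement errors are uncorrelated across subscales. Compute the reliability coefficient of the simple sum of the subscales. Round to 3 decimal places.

0.913

Var(S+P) = 2 + 2·[0.27] = 2 + 0.54 = 2.54.
With uncorrelated errors the cross-covariances are all true-score covariance, so they carry over unchanged; only the diagonal terms shrink to ρᵢσᵢ².
True-score variance = [0.86 + 0.92] + 0.54 = 1.78 + 0.54 = 2.32.
Reliability = 2.32 / 2.54 = 0.913.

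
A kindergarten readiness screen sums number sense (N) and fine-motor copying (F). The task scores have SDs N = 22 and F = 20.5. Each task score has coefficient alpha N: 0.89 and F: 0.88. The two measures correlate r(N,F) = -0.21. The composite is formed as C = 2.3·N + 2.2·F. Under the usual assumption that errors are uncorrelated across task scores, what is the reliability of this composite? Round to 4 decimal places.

0.8554

Var(C) = 2.3²·22² + 2.2²·20.5² + 2·[5.06·22·20.5·(-0.21)] = 4594.37 − 958.465 = 3635.9.
With uncorrelated errors the cross-covariances are all true-score covariance, so they carry over unchanged; only the diagonal terms shrink to ρᵢσᵢ².
True-score variance = [2.3²·22²·0.89 + 2.2²·20.5²·0.88] − 958.465 = 4068.65 − 958.465 = 3110.18.
Reliability = 3110.18 / 3635.9 = 0.8554.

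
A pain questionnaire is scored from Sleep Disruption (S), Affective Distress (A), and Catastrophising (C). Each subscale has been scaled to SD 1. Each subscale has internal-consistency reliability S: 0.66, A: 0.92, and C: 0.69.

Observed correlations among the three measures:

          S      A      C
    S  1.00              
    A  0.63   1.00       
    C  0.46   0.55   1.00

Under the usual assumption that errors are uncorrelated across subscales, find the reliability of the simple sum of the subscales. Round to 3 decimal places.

Var(S+A+C) = 3 + 2·[0.63 + 0.46 + 0.55] = 3 + 3.28 = 6.28.
Because errors are independent across components, Cov(Tᵢ,Tⱼ) = Cov(Xᵢ,Xⱼ); the off-diagonal part of the true-score variance is the same as above.
True-score variance = [0.66 + 0.92 + 0.69] + 3.28 = 2.27 + 3.28 = 5.55.
Reliability = 5.55 / 6.28 = 0.884.

0.884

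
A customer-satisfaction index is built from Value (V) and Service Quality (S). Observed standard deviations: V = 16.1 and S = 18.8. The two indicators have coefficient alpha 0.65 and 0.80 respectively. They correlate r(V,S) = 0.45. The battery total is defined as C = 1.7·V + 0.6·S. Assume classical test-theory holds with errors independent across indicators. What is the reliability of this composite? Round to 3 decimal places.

Var(C) = 1.7²·16.1² + 0.6²·18.8² + 2·[1.02·16.1·18.8·0.45] = 876.355 + 277.86 = 1154.22.
Under uncorrelated errors the observed covariances equal the true-score covariances, so only the own-variance terms attenuate.
True-score variance = [1.7²·16.1²·0.65 + 0.6²·18.8²·0.80] + 277.86 = 588.717 + 277.86 = 866.577.
Reliability = 866.577 / 1154.22 = 0.751.

0.751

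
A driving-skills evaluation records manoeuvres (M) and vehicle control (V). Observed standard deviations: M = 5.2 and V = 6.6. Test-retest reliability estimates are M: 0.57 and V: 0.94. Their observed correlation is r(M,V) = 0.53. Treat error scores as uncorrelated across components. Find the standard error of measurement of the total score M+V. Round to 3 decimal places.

Var(total) = 70.6 + 36.3792 = 106.979.
True-score variance = 56.3592 + 36.3792 = 92.7384, so reliability = 0.8669.
Error variance = 106.979 − 92.7384 = 14.2408; SEM = √14.2408 = 3.774.

3.774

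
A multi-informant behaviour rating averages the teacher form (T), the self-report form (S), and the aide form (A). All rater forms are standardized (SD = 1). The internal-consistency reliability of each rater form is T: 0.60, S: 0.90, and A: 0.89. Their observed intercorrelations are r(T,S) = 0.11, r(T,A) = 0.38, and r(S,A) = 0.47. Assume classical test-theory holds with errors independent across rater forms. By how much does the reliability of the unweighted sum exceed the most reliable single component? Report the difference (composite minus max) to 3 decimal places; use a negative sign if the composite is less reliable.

Var(sum) = 3 + 1.92 = 4.92; true-score variance = 2.39 + 1.92 = 4.31; composite reliability = 0.8760.
Max component reliability = 0.9000.
Difference = 0.8760 − 0.9000 = -0.024.

-0.024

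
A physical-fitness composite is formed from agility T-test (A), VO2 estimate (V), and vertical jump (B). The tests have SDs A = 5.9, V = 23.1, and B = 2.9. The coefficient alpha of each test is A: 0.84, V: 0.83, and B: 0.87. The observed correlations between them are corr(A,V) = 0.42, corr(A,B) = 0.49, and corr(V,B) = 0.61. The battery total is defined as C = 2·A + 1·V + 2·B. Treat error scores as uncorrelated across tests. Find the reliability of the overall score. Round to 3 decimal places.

Var(C) = 2²·5.9² + 23.1² + 2²·2.9² + 2·[2·5.9·23.1·0.42 + 4·5.9·2.9·0.49 + 2·23.1·2.9·0.61] = 706.49 + 459.494 = 1165.98.
Because errors are independent across components, Cov(Tᵢ,Tⱼ) = Cov(Xᵢ,Xⱼ); the off-diagonal part of the true-score variance is the same as above.
True-score variance = [2²·5.9²·0.84 + 23.1²·0.83 + 2²·2.9²·0.87] + 459.494 = 589.125 + 459.494 = 1048.62.
Reliability = 1048.62 / 1165.98 = 0.899.

0.899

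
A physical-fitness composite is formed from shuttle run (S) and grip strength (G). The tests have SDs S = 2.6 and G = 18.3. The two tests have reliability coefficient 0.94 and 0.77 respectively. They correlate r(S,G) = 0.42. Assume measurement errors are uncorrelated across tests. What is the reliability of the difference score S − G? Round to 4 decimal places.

0.7433

Var(S−G) = 2.6² + 18.3² − 2·2.6·18.3·0.42 = 341.65 − 39.9672 = 301.683.
With uncorrelated errors the cross-covariances are all true-score covariance, so they carry over unchanged; only the diagonal terms shrink to ρᵢσᵢ².
True-score variance = [2.6²·0.94 + 18.3²·0.77] − 39.9672 = 264.22 − 39.9672 = 224.253.
Reliability = 224.253 / 301.683 = 0.7433.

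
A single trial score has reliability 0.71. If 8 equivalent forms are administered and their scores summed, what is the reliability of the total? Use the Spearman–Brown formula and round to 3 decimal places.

ρ_k = kρ / (1 + (k−1)ρ) = 8·0.71 / (1 + 7·0.71) = 5.680 / 5.970 = 0.951.

0.951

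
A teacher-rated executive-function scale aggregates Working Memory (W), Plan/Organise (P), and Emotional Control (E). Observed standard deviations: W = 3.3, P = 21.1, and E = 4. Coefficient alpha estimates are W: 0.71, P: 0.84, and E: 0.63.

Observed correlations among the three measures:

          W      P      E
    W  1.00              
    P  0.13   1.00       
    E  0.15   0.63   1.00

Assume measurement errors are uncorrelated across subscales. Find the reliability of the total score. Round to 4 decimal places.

0.8663

Var(W+P+E) = 3.3² + 21.1² + 4² + 2·[3.3·21.1·0.13 + 3.3·4·0.15 + 21.1·4·0.63] = 472.1 + 128.408 = 600.508.
Because errors are independent across components, Cov(Tᵢ,Tⱼ) = Cov(Xᵢ,Xⱼ); the off-diagonal part of the true-score variance is the same as above.
True-score variance = [3.3²·0.71 + 21.1²·0.84 + 4²·0.63] + 128.408 = 391.788 + 128.408 = 520.196.
Reliability = 520.196 / 600.508 = 0.8663.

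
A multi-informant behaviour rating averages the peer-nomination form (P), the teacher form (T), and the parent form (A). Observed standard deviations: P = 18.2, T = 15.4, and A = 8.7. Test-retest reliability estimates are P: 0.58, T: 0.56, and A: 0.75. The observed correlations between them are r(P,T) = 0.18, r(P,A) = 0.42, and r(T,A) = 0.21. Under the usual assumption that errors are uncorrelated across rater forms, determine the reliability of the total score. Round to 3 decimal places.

Var(P+T+A) = 18.2² + 15.4² + 8.7² + 2·[18.2·15.4·0.18 + 18.2·8.7·0.42 + 15.4·8.7·0.21] = 644.09 + 290.178 = 934.268.
Because errors are independent across components, Cov(Tᵢ,Tⱼ) = Cov(Xᵢ,Xⱼ); the off-diagonal part of the true-score variance is the same as above.
True-score variance = [18.2²·0.58 + 15.4²·0.56 + 8.7²·0.75] + 290.178 = 381.696 + 290.178 = 671.874.
Reliability = 671.874 / 934.268 = 0.719.

0.719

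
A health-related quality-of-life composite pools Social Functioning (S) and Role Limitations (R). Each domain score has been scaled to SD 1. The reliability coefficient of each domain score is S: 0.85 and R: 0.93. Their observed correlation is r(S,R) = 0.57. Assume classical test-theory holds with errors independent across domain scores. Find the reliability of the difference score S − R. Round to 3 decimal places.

Var(S−R) = 1 + 1 − 2·0.57 = 2 − 1.14 = 0.86.
With uncorrelated errors the cross-covariances are all true-score covariance, so they carry over unchanged; only the diagonal terms shrink to ρᵢσᵢ².
True-score variance = [0.85 + 0.93] − 1.14 = 1.78 − 1.14 = 0.64.
Reliability = 0.64 / 0.86 = 0.744.

0.744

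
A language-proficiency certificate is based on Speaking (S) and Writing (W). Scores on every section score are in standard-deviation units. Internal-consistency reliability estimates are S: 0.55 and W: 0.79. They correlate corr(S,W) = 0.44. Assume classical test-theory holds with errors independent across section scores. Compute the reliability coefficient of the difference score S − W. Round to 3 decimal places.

0.411

Var(S−W) = 1 + 1 − 2·0.44 = 2 − 0.88 = 1.12.
Because errors are independent across components, Cov(Tᵢ,Tⱼ) = Cov(Xᵢ,Xⱼ); the off-diagonal part of the true-score variance is the same as above.
True-score variance = [0.55 + 0.79] − 0.88 = 1.34 − 0.88 = 0.46.
Reliability = 0.46 / 1.12 = 0.411.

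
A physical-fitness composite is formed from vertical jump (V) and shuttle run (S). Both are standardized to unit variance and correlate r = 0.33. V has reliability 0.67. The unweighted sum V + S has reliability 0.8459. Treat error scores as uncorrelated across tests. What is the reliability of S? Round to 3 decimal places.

Var(V+S) = 2 + 2·0.33 = 2.660.
True-score variance = ρ_V + ρ_S + 2·0.33, so 0.8459 = (0.67 + ρ_S + 0.66) / 2.660.
ρ_S = 0.8459·2.660 − 0.67 − 0.66 = 0.920.

0.920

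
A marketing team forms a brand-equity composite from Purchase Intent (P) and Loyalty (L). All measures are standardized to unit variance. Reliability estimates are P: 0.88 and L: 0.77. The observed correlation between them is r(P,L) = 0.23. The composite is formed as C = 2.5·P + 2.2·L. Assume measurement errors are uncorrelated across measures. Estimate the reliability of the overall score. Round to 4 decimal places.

Var(C) = 2.5² + 2.2² + 2·[5.5·0.23] = 11.09 + 2.53 = 13.62.
Because errors are independent across components, Cov(Tᵢ,Tⱼ) = Cov(Xᵢ,Xⱼ); the off-diagonal part of the true-score variance is the same as above.
True-score variance = [2.5²·0.88 + 2.2²·0.77] + 2.53 = 9.2268 + 2.53 = 11.7568.
Reliability = 11.7568 / 13.62 = 0.8632.

0.8632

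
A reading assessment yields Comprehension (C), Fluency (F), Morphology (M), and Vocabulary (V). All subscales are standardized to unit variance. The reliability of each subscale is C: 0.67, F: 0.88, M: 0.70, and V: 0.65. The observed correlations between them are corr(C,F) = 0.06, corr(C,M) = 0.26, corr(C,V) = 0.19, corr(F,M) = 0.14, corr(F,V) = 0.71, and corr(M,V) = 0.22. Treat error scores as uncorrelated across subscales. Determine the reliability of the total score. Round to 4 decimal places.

Var(C+F+M+V) = 4 + 2·[0.06 + 0.26 + 0.19 + 0.14 + 0.71 + 0.22] = 4 + 3.16 = 7.16.
With uncorrelated errors the cross-covariances are all true-score covariance, so they carry over unchanged; only the diagonal terms shrink to ρᵢσᵢ².
True-score variance = [0.67 + 0.88 + 0.70 + 0.65] + 3.16 = 2.9 + 3.16 = 6.06.
Reliability = 6.06 / 7.16 = 0.8464.

0.8464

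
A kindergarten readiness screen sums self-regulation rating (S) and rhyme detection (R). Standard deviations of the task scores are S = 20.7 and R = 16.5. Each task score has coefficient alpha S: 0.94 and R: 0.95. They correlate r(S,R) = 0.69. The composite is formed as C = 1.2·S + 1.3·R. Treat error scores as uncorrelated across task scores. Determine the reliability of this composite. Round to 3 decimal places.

Var(C) = 1.2²·20.7² + 1.3²·16.5² + 2·[1.56·20.7·16.5·0.69] = 1077.13 + 735.289 = 1812.42.
Because errors are independent across components, Cov(Tᵢ,Tⱼ) = Cov(Xᵢ,Xⱼ); the off-diagonal part of the true-score variance is the same as above.
True-score variance = [1.2²·20.7²·0.94 + 1.3²·16.5²·0.95] + 735.289 = 1017.1 + 735.289 = 1752.39.
Reliability = 1752.39 / 1812.42 = 0.967.

0.967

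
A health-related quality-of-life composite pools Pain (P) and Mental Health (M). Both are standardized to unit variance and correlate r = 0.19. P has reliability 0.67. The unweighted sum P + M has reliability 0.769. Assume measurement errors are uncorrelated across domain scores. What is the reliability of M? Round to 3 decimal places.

Var(P+M) = 2 + 2·0.19 = 2.380.
True-score variance = ρ_P + ρ_M + 2·0.19, so 0.769 = (0.67 + ρ_M + 0.38) / 2.380.
ρ_M = 0.769·2.380 − 0.67 − 0.38 = 0.780.

0.780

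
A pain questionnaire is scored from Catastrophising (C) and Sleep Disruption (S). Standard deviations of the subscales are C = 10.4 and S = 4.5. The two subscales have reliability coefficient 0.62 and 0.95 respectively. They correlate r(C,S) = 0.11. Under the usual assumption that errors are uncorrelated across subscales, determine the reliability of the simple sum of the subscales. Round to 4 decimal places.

0.6964

Var(C+S) = 10.4² + 4.5² + 2·[10.4·4.5·0.11] = 128.41 + 10.296 = 138.706.
Because errors are independent across components, Cov(Tᵢ,Tⱼ) = Cov(Xᵢ,Xⱼ); the off-diagonal part of the true-score variance is the same as above.
True-score variance = [10.4²·0.62 + 4.5²·0.95] + 10.296 = 86.2967 + 10.296 = 96.5927.
Reliability = 96.5927 / 138.706 = 0.6964.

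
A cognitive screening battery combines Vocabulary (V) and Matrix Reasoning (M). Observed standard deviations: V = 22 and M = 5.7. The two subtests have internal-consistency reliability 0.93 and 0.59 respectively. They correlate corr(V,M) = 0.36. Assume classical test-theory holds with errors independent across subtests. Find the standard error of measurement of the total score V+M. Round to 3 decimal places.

6.870

Var(total) = 516.49 + 90.288 = 606.778.
True-score variance = 469.289 + 90.288 = 559.577, so reliability = 0.9222.
Error variance = 606.778 − 559.577 = 47.2009; SEM = √47.2009 = 6.870.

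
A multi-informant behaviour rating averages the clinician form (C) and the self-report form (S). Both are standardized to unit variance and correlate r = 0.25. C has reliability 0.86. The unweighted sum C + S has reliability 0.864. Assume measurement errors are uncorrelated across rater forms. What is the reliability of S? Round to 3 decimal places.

0.800

Var(C+S) = 2 + 2·0.25 = 2.500.
True-score variance = ρ_C + ρ_S + 2·0.25, so 0.864 = (0.86 + ρ_S + 0.50) / 2.500.
ρ_S = 0.864·2.500 − 0.86 − 0.50 = 0.800.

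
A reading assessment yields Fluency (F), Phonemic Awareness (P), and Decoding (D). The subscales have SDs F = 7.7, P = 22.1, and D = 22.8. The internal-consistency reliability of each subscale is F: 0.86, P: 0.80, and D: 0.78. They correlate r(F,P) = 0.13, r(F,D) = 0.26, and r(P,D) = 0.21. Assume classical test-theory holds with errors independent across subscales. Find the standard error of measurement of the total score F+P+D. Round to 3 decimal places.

14.844

Var(total) = 1067.54 + 347.165 = 1414.71.
True-score variance = 847.193 + 347.165 = 1194.36, so reliability = 0.8442.
Error variance = 1414.71 − 1194.36 = 220.347; SEM = √220.347 = 14.844.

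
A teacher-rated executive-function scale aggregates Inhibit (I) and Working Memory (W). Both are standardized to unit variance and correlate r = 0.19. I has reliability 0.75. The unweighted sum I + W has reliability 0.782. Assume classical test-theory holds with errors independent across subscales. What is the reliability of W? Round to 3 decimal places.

Var(I+W) = 2 + 2·0.19 = 2.380.
True-score variance = ρ_I + ρ_W + 2·0.19, so 0.782 = (0.75 + ρ_W + 0.38) / 2.380.
ρ_W = 0.782·2.380 − 0.75 − 0.38 = 0.731.

0.731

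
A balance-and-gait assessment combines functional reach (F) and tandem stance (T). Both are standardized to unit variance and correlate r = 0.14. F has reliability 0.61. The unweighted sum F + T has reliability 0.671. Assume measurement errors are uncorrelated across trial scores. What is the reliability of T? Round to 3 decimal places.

Var(F+T) = 2 + 2·0.14 = 2.280.
True-score variance = ρ_F + ρ_T + 2·0.14, so 0.671 = (0.61 + ρ_T + 0.28) / 2.280.
ρ_T = 0.671·2.280 − 0.61 − 0.28 = 0.640.

0.640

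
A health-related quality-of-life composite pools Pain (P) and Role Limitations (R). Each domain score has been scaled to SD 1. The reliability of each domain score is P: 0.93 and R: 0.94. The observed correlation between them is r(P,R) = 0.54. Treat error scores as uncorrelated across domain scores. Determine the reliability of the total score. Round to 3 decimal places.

0.958

Var(P+R) = 2 + 2·[0.54] = 2 + 1.08 = 3.08.
With uncorrelated errors the cross-covariances are all true-score covariance, so they carry over unchanged; only the diagonal terms shrink to ρᵢσᵢ².
True-score variance = [0.93 + 0.94] + 1.08 = 1.87 + 1.08 = 2.95.
Reliability = 2.95 / 3.08 = 0.958.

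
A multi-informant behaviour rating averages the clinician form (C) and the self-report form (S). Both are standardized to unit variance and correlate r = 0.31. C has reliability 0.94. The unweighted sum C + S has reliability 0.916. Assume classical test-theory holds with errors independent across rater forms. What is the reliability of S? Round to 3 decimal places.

Var(C+S) = 2 + 2·0.31 = 2.620.
True-score variance = ρ_C + ρ_S + 2·0.31, so 0.916 = (0.94 + ρ_S + 0.62) / 2.620.
ρ_S = 0.916·2.620 − 0.94 − 0.62 = 0.840.

0.840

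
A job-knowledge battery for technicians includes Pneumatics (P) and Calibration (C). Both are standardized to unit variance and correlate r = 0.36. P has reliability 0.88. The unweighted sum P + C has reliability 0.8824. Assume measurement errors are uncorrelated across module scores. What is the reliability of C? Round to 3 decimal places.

Var(P+C) = 2 + 2·0.36 = 2.720.
True-score variance = ρ_P + ρ_C + 2·0.36, so 0.8824 = (0.88 + ρ_C + 0.72) / 2.720.
ρ_C = 0.8824·2.720 − 0.88 − 0.72 = 0.800.

0.800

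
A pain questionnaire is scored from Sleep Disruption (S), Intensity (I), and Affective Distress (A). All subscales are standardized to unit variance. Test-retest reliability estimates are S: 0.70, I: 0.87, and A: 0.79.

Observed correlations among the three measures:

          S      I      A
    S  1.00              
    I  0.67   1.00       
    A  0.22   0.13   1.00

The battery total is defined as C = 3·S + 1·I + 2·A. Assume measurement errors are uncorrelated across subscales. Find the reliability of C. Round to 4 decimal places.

0.8267

Var(C) = 3² + 1 + 2² + 2·[3·0.67 + 6·0.22 + 2·0.13] = 14 + 7.18 = 21.18.
Because errors are independent across components, Cov(Tᵢ,Tⱼ) = Cov(Xᵢ,Xⱼ); the off-diagonal part of the true-score variance is the same as above.
True-score variance = [3²·0.70 + 0.87 + 2²·0.79] + 7.18 = 10.33 + 7.18 = 17.51.
Reliability = 17.51 / 21.18 = 0.8267.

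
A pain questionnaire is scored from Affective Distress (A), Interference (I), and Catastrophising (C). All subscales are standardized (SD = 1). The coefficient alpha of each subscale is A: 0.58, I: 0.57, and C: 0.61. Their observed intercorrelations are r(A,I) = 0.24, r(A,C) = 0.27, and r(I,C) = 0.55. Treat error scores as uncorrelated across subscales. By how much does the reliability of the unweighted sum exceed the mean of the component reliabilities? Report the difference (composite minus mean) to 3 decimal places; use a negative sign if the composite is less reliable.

Var(sum) = 3 + 2.12 = 5.12; true-score variance = 1.76 + 2.12 = 3.88; composite reliability = 0.7578.
Mean component reliability = 0.5867.
Difference = 0.7578 − 0.5867 = 0.171.

0.171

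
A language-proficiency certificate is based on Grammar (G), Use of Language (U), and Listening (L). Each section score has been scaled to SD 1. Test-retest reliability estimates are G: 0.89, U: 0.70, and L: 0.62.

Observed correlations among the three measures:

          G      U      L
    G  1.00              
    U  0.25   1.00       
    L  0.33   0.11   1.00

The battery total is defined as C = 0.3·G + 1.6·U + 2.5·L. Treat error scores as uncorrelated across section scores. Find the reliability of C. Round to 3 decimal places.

Var(C) = 0.3² + 1.6² + 2.5² + 2·[0.48·0.25 + 0.75·0.33 + 4·0.11] = 8.9 + 1.615 = 10.515.
Under uncorrelated errors the observed covariances equal the true-score covariances, so only the own-variance terms attenuate.
True-score variance = [0.3²·0.89 + 1.6²·0.70 + 2.5²·0.62] + 1.615 = 5.7471 + 1.615 = 7.3621.
Reliability = 7.3621 / 10.515 = 0.700.

0.700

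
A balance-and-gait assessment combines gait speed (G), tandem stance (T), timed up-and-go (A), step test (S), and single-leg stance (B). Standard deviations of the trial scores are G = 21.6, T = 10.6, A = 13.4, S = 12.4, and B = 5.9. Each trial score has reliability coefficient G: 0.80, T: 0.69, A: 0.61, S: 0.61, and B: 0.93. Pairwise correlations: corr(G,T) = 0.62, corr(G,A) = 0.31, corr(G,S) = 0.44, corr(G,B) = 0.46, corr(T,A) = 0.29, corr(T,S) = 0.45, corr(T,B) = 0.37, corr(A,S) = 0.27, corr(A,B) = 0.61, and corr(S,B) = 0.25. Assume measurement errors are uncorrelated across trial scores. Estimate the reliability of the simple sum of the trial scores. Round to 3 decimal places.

0.883

Var(G+T+A+S+B) = 21.6² + 10.6² + 13.4² + 12.4² + 5.9² + 2·[21.6·10.6·0.62 + 21.6·13.4·0.31 + 21.6·12.4·0.44 + 21.6·5.9·0.46 + 10.6·13.4·0.29 + 10.6·12.4·0.45 + 10.6·5.9·0.37 + 13.4·12.4·0.27 + 13.4·5.9·0.61 + 12.4·5.9·0.25] = 947.05 + 1286.03 = 2233.08.
Under uncorrelated errors the observed covariances equal the true-score covariances, so only the own-variance terms attenuate.
True-score variance = [21.6²·0.80 + 10.6²·0.69 + 13.4²·0.61 + 12.4²·0.61 + 5.9²·0.93] + 1286.03 = 686.475 + 1286.03 = 1972.5.
Reliability = 1972.5 / 2233.08 = 0.883.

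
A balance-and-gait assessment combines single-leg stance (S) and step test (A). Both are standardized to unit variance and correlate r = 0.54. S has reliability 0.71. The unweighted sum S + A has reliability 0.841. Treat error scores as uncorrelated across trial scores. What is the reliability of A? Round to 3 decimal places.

0.800

Var(S+A) = 2 + 2·0.54 = 3.080.
True-score variance = ρ_S + ρ_A + 2·0.54, so 0.841 = (0.71 + ρ_A + 1.08) / 3.080.
ρ_A = 0.841·3.080 − 0.71 − 1.08 = 0.800.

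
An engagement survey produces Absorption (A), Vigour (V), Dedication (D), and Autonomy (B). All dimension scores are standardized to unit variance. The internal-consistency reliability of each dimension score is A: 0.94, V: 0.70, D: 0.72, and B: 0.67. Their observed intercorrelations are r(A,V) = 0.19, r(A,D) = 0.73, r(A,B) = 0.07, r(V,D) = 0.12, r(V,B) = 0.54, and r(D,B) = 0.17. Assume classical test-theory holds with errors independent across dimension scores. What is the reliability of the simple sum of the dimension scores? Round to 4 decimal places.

Var(A+V+D+B) = 4 + 2·[0.19 + 0.73 + 0.07 + 0.12 + 0.54 + 0.17] = 4 + 3.64 = 7.64.
With uncorrelated errors the cross-covariances are all true-score covariance, so they carry over unchanged; only the diagonal terms shrink to ρᵢσᵢ².
True-score variance = [0.94 + 0.70 + 0.72 + 0.67] + 3.64 = 3.03 + 3.64 = 6.67.
Reliability = 6.67 / 7.64 = 0.8730.

0.8730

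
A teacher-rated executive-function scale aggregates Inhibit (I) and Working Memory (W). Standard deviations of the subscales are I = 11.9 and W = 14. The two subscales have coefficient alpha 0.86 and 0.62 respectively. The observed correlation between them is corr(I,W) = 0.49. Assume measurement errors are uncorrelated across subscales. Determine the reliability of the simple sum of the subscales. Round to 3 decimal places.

Var(I+W) = 11.9² + 14² + 2·[11.9·14·0.49] = 337.61 + 163.268 = 500.878.
With uncorrelated errors the cross-covariances are all true-score covariance, so they carry over unchanged; only the diagonal terms shrink to ρᵢσᵢ².
True-score variance = [11.9²·0.86 + 14²·0.62] + 163.268 = 243.305 + 163.268 = 406.573.
Reliability = 406.573 / 500.878 = 0.812.

0.812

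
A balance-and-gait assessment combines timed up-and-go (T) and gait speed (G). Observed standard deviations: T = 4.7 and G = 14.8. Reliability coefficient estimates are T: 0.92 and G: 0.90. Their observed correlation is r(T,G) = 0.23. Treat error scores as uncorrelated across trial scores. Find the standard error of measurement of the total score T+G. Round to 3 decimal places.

Var(total) = 241.13 + 31.9976 = 273.128.
True-score variance = 217.459 + 31.9976 = 249.456, so reliability = 0.9133.
Error variance = 273.128 − 249.456 = 23.6712; SEM = √23.6712 = 4.865.

4.865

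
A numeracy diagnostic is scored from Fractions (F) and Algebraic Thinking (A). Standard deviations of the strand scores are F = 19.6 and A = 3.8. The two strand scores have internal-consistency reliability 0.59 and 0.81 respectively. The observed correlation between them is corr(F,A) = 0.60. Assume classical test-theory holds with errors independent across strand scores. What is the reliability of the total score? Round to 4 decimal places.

Var(F+A) = 19.6² + 3.8² + 2·[19.6·3.8·0.60] = 398.6 + 89.376 = 487.976.
Under uncorrelated errors the observed covariances equal the true-score covariances, so only the own-variance terms attenuate.
True-score variance = [19.6²·0.59 + 3.8²·0.81] + 89.376 = 238.351 + 89.376 = 327.727.
Reliability = 327.727 / 487.976 = 0.6716.

0.6716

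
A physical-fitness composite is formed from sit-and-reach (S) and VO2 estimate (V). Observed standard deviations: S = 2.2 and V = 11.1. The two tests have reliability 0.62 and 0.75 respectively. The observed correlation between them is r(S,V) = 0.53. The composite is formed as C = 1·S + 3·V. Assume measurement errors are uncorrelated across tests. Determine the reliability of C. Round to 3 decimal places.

0.766

Var(C) = 2.2² + 3²·11.1² + 2·[3·2.2·11.1·0.53] = 1113.73 + 77.6556 = 1191.39.
Under uncorrelated errors the observed covariances equal the true-score covariances, so only the own-variance terms attenuate.
True-score variance = [2.2²·0.62 + 3²·11.1²·0.75] + 77.6556 = 834.668 + 77.6556 = 912.324.
Reliability = 912.324 / 1191.39 = 0.766.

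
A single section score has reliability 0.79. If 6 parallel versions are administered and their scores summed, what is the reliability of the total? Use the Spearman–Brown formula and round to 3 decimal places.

0.958

ρ_k = kρ / (1 + (k−1)ρ) = 6·0.79 / (1 + 5·0.79) = 4.740 / 4.950 = 0.958.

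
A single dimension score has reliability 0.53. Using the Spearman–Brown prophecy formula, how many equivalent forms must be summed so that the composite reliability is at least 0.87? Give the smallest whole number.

6

k ≥ ρ*(1−ρ₁)/(ρ₁(1−ρ*)) = 0.87·0.47 / (0.53·0.13) = 5.935.
Smallest integer k = 6.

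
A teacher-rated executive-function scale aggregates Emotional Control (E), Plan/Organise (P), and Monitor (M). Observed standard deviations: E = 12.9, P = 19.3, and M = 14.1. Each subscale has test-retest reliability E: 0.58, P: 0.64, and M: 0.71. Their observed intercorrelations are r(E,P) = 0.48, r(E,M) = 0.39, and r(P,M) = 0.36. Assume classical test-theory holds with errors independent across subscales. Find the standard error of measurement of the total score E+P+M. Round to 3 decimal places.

16.175

Var(total) = 737.71 + 576.819 = 1314.53.
True-score variance = 476.067 + 576.819 = 1052.89, so reliability = 0.8010.
Error variance = 1314.53 − 1052.89 = 261.644; SEM = √261.644 = 16.175.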